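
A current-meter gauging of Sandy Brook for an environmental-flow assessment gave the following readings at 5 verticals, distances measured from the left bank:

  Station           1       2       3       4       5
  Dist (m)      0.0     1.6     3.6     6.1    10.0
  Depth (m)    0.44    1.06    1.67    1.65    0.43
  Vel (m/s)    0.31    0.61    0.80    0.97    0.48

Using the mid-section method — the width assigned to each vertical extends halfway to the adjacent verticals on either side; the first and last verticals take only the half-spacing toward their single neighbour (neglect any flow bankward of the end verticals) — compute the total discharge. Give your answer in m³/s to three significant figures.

w_1 = (1.6 − 0.0)/2 = 0.8 m; q_1 = 0.31 × 0.44 × 0.8 = 0.1091 m³/s
w_2 = (3.6 − 0.0)/2 = 1.8 m; q_2 = 0.61 × 1.06 × 1.8 = 1.164 m³/s
w_3 = (6.1 − 1.6)/2 = 2.25 m; q_3 = 0.80 × 1.67 × 2.25 = 3.006 m³/s
w_4 = (10.0 − 3.6)/2 = 3.2 m; q_4 = 0.97 × 1.65 × 3.2 = 5.122 m³/s
w_5 = (10.0 − 6.1)/2 = 1.95 m; q_5 = 0.48 × 0.43 × 1.95 = 0.4025 m³/s
Q = Σ qᵢ = 9.803 m³/s

9.80 m³/s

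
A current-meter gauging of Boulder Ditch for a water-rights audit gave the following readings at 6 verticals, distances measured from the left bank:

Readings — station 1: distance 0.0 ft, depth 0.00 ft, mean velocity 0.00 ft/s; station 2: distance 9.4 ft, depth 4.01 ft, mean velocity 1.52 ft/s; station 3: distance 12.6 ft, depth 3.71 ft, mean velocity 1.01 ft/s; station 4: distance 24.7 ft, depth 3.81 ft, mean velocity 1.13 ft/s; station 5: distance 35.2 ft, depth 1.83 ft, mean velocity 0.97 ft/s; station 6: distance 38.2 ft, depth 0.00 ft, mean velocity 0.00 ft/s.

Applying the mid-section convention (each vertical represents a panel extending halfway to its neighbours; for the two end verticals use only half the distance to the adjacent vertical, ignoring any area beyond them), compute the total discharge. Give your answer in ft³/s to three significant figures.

128 ft³/s

w_2 = (12.6 − 0.0)/2 = 6.3 ft; q_2 = 1.52 × 4.01 × 6.3 = 38.40 ft³/s
w_3 = (24.7 − 9.4)/2 = 7.65 ft; q_3 = 1.01 × 3.71 × 7.65 = 28.67 ft³/s
w_4 = (35.2 − 12.6)/2 = 11.3 ft; q_4 = 1.13 × 3.81 × 11.3 = 48.65 ft³/s
w_5 = (38.2 − 24.7)/2 = 6.75 ft; q_5 = 0.97 × 1.83 × 6.75 = 11.98 ft³/s
Stations 1, 6 contribute zero (depth or velocity is 0).
Q = Σ qᵢ = 127.7 ft³/s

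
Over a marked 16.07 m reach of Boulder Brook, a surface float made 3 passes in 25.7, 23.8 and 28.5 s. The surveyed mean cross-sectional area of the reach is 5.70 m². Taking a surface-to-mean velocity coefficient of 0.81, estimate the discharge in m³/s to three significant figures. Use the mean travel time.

2.85 m³/s

t̄ = (25.7 + 23.8 + 28.5) / 3 = 26 s
v_surface = L / t̄ = 16.07 / 26 = 0.6181 m/s
v_mean = 0.81 × 0.6181 = 0.5006 m/s
Q = A × v_mean = 5.70 × 0.5006 = 2.854 m³/s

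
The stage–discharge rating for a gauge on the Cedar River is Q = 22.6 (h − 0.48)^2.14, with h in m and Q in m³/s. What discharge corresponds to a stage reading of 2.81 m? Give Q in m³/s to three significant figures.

Q = 22.6 × (2.81 − 0.48)^2.14 = 22.6 × 2.33^2.14 = 138.1 m³/s

138 m³/s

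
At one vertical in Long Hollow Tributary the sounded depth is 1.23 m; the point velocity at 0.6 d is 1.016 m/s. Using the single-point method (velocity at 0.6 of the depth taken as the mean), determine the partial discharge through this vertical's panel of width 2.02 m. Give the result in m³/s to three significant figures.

2.52 m³/s

v̄ = v₀.₆ = 1.016 m/s
q = v̄ × d × w = 1.016 × 1.23 × 2.02 = 2.524 m³/s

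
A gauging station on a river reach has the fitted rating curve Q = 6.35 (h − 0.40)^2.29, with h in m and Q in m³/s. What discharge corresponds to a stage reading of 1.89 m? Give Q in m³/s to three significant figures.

15.8 m³/s

Q = 6.35 × (1.89 − 0.40)^2.29 = 6.35 × 1.49^2.29 = 15.83 m³/s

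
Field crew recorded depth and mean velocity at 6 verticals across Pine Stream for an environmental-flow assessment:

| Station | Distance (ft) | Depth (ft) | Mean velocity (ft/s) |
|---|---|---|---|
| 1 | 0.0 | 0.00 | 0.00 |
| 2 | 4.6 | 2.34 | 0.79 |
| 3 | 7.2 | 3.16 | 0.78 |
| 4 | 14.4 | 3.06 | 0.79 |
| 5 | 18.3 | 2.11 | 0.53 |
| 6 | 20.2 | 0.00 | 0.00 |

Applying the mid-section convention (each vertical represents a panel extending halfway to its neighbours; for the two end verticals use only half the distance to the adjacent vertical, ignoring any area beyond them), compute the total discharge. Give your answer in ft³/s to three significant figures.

w_2 = (7.2 − 0.0)/2 = 3.6 ft; q_2 = 0.79 × 2.34 × 3.6 = 6.655 ft³/s
w_3 = (14.4 − 4.6)/2 = 4.9 ft; q_3 = 0.78 × 3.16 × 4.9 = 12.08 ft³/s
w_4 = (18.3 − 7.2)/2 = 5.55 ft; q_4 = 0.79 × 3.06 × 5.55 = 13.42 ft³/s
w_5 = (20.2 − 14.4)/2 = 2.9 ft; q_5 = 0.53 × 2.11 × 2.9 = 3.243 ft³/s
Stations 1, 6 contribute zero (depth or velocity is 0).
Q = Σ qᵢ = 35.39 ft³/s

35.4 ft³/s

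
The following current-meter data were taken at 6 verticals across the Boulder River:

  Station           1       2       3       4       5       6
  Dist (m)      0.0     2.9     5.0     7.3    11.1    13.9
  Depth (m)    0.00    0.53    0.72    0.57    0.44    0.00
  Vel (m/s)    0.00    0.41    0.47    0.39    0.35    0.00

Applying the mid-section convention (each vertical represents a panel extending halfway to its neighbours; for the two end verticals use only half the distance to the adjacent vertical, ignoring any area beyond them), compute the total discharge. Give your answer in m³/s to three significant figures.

2.47 m³/s

w_2 = (5.0 − 0.0)/2 = 2.5 m; q_2 = 0.41 × 0.53 × 2.5 = 0.5433 m³/s
w_3 = (7.3 − 2.9)/2 = 2.2 m; q_3 = 0.47 × 0.72 × 2.2 = 0.7445 m³/s
w_4 = (11.1 − 5.0)/2 = 3.05 m; q_4 = 0.39 × 0.57 × 3.05 = 0.6780 m³/s
w_5 = (13.9 − 7.3)/2 = 3.3 m; q_5 = 0.35 × 0.44 × 3.3 = 0.5082 m³/s
Stations 1, 6 contribute zero (depth or velocity is 0).
Q = Σ qᵢ = 2.474 m³/s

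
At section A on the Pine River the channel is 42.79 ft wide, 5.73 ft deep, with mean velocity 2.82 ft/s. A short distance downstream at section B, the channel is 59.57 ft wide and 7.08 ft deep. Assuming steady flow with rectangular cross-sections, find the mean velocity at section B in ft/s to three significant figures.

Q = A₁V₁ = (42.79×5.73) × 2.82 = 691.4 ft³/s
A₂ = 59.57 × 7.08 = 421.8 ft²
V₂ = Q/A₂ = 691.4/421.8 = 1.639 ft/s

1.64 ft/s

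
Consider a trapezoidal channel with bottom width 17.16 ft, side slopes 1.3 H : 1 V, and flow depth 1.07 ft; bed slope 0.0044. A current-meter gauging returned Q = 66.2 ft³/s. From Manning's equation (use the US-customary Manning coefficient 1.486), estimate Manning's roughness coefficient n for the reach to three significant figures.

A = (b + z·y)·y = (17.16 + 1.3×1.07)×1.07 = 19.85 ft²
P = b + 2y√(1+z²) = 17.16 + 2×1.07×√(1+1.3²) = 20.67 ft
R = A/P = 19.85/20.67 = 0.9603 ft
n = (1.486/Q)·A·R^(2/3)·S^(1/2) = (1.486/66.2) × 19.85 × 0.9734 × 0.06633 = 0.02877

0.0288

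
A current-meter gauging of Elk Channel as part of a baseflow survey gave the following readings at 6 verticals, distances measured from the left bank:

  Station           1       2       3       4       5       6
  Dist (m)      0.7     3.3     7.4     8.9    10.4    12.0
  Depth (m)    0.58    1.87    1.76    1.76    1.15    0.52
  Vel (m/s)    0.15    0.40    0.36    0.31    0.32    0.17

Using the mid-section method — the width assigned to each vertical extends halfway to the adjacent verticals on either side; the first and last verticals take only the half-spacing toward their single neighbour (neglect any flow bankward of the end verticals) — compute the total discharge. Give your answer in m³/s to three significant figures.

5.85 m³/s

w_1 = (3.3 − 0.7)/2 = 1.3 m; q_1 = 0.15 × 0.58 × 1.3 = 0.1131 m³/s
w_2 = (7.4 − 0.7)/2 = 3.35 m; q_2 = 0.40 × 1.87 × 3.35 = 2.506 m³/s
w_3 = (8.9 − 3.3)/2 = 2.8 m; q_3 = 0.36 × 1.76 × 2.8 = 1.774 m³/s
w_4 = (10.4 − 7.4)/2 = 1.5 m; q_4 = 0.31 × 1.76 × 1.5 = 0.8184 m³/s
w_5 = (12.0 − 8.9)/2 = 1.55 m; q_5 = 0.32 × 1.15 × 1.55 = 0.5704 m³/s
w_6 = (12.0 − 10.4)/2 = 0.8 m; q_6 = 0.17 × 0.52 × 0.8 = 0.07072 m³/s
Q = Σ qᵢ = 5.853 m³/s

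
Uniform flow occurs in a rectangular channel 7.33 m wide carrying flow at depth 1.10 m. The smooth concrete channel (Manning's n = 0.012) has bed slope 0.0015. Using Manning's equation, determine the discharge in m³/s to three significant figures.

A = b·y = 7.33 × 1.10 = 8.063 m²
P = b + 2y = 7.33 + 2×1.10 = 9.530 m
R = A/P = 8.063/9.530 = 0.8461 m
Q = (1/n)·A·R^(2/3)·S^(1/2) = (1/0.012) × 8.063 × 0.8461^(2/3) × 0.0015^(1/2) = 23.28 m³/s

23.3 m³/s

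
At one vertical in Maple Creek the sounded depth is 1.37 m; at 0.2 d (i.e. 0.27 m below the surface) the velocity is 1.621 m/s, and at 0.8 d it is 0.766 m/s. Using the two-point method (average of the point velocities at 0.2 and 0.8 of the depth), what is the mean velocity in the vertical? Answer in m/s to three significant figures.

1.19 m/s

v̄ = (1.621 + 0.766) / 2 = 1.194 m/s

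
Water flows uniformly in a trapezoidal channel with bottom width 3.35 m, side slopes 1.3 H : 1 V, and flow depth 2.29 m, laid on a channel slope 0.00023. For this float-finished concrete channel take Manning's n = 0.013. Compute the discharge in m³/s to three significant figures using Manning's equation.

20.5 m³/s

A = (b + z·y)·y = (3.35 + 1.3×2.29)×2.29 = 14.49 m²
P = b + 2y√(1+z²) = 3.35 + 2×2.29×√(1+1.3²) = 10.86 m
R = A/P = 14.49/10.86 = 1.334 m
Q = (1/n)·A·R^(2/3)·S^(1/2) = (1/0.013) × 14.49 × 1.334^(2/3) × 0.00023^(1/2) = 20.48 m³/s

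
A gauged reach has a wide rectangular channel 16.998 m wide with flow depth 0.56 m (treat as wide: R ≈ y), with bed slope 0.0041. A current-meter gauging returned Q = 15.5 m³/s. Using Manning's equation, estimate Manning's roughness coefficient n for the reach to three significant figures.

A = b·y = 16.998 × 0.56 = 9.519 m²
Wide channel: R ≈ y = 0.56 m
n = (1/Q)·A·R^(2/3)·S^(1/2) = (1/15.5) × 9.519 × 0.6794 × 0.06403 = 0.02672

0.0267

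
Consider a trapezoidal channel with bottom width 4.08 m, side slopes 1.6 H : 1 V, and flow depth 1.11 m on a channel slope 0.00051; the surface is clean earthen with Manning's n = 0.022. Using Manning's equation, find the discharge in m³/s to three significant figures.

5.68 m³/s

A = (b + z·y)·y = (4.08 + 1.6×1.11)×1.11 = 6.500 m²
P = b + 2y√(1+z²) = 4.08 + 2×1.11×√(1+1.6²) = 8.269 m
R = A/P = 6.500/8.269 = 0.7861 m
Q = (1/n)·A·R^(2/3)·S^(1/2) = (1/0.022) × 6.500 × 0.7861^(2/3) × 0.00051^(1/2) = 5.683 m³/s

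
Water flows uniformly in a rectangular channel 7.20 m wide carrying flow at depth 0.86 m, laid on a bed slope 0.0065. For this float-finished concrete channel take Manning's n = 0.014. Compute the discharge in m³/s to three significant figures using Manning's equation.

A = b·y = 7.20 × 0.86 = 6.192 m²
P = b + 2y = 7.20 + 2×0.86 = 8.920 m
R = A/P = 6.192/8.920 = 0.6942 m
Q = (1/n)·A·R^(2/3)·S^(1/2) = (1/0.014) × 6.192 × 0.6942^(2/3) × 0.0065^(1/2) = 27.96 m³/s

28.0 m³/s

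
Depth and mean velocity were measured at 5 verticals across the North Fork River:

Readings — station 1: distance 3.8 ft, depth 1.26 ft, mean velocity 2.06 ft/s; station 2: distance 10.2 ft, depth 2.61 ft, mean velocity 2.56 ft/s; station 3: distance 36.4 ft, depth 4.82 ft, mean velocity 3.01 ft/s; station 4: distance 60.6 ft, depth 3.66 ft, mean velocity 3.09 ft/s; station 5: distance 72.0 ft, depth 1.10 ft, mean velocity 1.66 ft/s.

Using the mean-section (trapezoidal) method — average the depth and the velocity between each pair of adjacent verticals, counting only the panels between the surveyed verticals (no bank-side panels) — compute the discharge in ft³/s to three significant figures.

677 ft³/s

Panel 1-2: Δb = 6.4 ft, d̄ = (1.26+2.61)/2 = 1.935, v̄ = (2.06+2.56)/2 = 2.31 → q = 6.4×1.935×2.31 = 28.61 ft³/s
Panel 2-3: Δb = 26.2 ft, d̄ = (2.61+4.82)/2 = 3.715, v̄ = (2.56+3.01)/2 = 2.785 → q = 26.2×3.715×2.785 = 271.1 ft³/s
Panel 3-4: Δb = 24.2 ft, d̄ = (4.82+3.66)/2 = 4.24, v̄ = (3.01+3.09)/2 = 3.05 → q = 24.2×4.24×3.05 = 313.0 ft³/s
Panel 4-5: Δb = 11.4 ft, d̄ = (3.66+1.10)/2 = 2.38, v̄ = (3.09+1.66)/2 = 2.375 → q = 11.4×2.38×2.375 = 64.44 ft³/s
Q = Σ q = 677.1 ft³/s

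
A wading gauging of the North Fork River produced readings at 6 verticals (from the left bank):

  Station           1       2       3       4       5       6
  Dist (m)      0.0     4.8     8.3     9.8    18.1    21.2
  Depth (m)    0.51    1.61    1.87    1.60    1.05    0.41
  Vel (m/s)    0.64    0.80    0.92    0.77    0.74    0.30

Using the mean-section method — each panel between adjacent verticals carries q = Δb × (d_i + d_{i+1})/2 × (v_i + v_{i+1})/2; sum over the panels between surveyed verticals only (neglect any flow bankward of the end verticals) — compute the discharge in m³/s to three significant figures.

20.6 m³/s

Panel 1-2: Δb = 4.8 m, d̄ = (0.51+1.61)/2 = 1.06, v̄ = (0.64+0.80)/2 = 0.72 → q = 4.8×1.06×0.72 = 3.663 m³/s
Panel 2-3: Δb = 3.5 m, d̄ = (1.61+1.87)/2 = 1.74, v̄ = (0.80+0.92)/2 = 0.86 → q = 3.5×1.74×0.86 = 5.237 m³/s
Panel 3-4: Δb = 1.5 m, d̄ = (1.87+1.60)/2 = 1.735, v̄ = (0.92+0.77)/2 = 0.845 → q = 1.5×1.735×0.845 = 2.199 m³/s
Panel 4-5: Δb = 8.3 m, d̄ = (1.60+1.05)/2 = 1.325, v̄ = (0.77+0.74)/2 = 0.755 → q = 8.3×1.325×0.755 = 8.303 m³/s
Panel 5-6: Δb = 3.1 m, d̄ = (1.05+0.41)/2 = 0.73, v̄ = (0.74+0.30)/2 = 0.52 → q = 3.1×0.73×0.52 = 1.177 m³/s
Q = Σ q = 20.58 m³/s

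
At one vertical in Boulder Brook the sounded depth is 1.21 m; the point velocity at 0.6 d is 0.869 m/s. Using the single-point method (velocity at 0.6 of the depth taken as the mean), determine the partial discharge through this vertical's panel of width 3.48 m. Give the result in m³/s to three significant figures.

v̄ = v₀.₆ = 0.869 m/s
q = v̄ × d × w = 0.8690 × 1.21 × 3.48 = 3.659 m³/s

3.66 m³/s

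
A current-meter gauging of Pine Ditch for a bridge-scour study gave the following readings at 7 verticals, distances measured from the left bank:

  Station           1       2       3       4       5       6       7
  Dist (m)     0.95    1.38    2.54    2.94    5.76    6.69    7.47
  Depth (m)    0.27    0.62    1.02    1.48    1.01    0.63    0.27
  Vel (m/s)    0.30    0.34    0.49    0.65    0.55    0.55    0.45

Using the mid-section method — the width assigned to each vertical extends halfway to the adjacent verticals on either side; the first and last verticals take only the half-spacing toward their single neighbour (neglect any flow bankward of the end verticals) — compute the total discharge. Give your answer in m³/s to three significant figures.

3.51 m³/s

w_1 = (1.38 − 0.95)/2 = 0.215 m; q_1 = 0.30 × 0.27 × 0.215 = 0.01742 m³/s
w_2 = (2.54 − 0.95)/2 = 0.795 m; q_2 = 0.34 × 0.62 × 0.795 = 0.1676 m³/s
w_3 = (2.94 − 1.38)/2 = 0.78 m; q_3 = 0.49 × 1.02 × 0.78 = 0.3898 m³/s
w_4 = (5.76 − 2.54)/2 = 1.61 m; q_4 = 0.65 × 1.48 × 1.61 = 1.549 m³/s
w_5 = (6.69 − 2.94)/2 = 1.875 m; q_5 = 0.55 × 1.01 × 1.875 = 1.042 m³/s
w_6 = (7.47 − 5.76)/2 = 0.855 m; q_6 = 0.55 × 0.63 × 0.855 = 0.2963 m³/s
w_7 = (7.47 − 6.69)/2 = 0.39 m; q_7 = 0.45 × 0.27 × 0.39 = 0.04739 m³/s
Q = Σ qᵢ = 3.509 m³/s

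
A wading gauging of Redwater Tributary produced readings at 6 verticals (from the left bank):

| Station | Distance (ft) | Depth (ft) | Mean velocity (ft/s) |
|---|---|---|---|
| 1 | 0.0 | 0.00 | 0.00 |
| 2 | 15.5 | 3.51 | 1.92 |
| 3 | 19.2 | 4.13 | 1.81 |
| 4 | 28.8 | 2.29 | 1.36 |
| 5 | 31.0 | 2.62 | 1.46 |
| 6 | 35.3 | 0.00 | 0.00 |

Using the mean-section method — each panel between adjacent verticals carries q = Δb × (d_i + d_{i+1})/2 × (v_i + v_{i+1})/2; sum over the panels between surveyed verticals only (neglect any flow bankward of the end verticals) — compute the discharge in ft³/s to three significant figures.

113 ft³/s

Panel 1-2: Δb = 15.5 ft, d̄ = (0.00+3.51)/2 = 1.755, v̄ = (0.00+1.92)/2 = 0.96 → q = 15.5×1.755×0.96 = 26.11 ft³/s
Panel 2-3: Δb = 3.7 ft, d̄ = (3.51+4.13)/2 = 3.82, v̄ = (1.92+1.81)/2 = 1.865 → q = 3.7×3.82×1.865 = 26.36 ft³/s
Panel 3-4: Δb = 9.6 ft, d̄ = (4.13+2.29)/2 = 3.21, v̄ = (1.81+1.36)/2 = 1.585 → q = 9.6×3.21×1.585 = 48.84 ft³/s
Panel 4-5: Δb = 2.2 ft, d̄ = (2.29+2.62)/2 = 2.455, v̄ = (1.36+1.46)/2 = 1.41 → q = 2.2×2.455×1.41 = 7.615 ft³/s
Panel 5-6: Δb = 4.3 ft, d̄ = (2.62+0.00)/2 = 1.31, v̄ = (1.46+0.00)/2 = 0.73 → q = 4.3×1.31×0.73 = 4.112 ft³/s
Q = Σ q = 113.0 ft³/s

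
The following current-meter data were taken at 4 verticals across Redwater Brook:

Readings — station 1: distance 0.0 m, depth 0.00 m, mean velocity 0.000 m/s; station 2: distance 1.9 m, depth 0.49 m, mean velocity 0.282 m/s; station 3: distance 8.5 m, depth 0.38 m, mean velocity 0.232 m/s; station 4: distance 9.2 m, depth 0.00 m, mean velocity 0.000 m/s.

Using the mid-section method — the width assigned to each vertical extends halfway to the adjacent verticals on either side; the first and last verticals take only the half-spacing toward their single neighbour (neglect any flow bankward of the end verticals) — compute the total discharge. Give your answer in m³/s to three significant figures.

0.909 m³/s

w_2 = (8.5 − 0.0)/2 = 4.25 m; q_2 = 0.282 × 0.49 × 4.25 = 0.5873 m³/s
w_3 = (9.2 − 1.9)/2 = 3.65 m; q_3 = 0.232 × 0.38 × 3.65 = 0.3218 m³/s
Stations 1, 4 contribute zero (depth or velocity is 0).
Q = Σ qᵢ = 0.9090 m³/s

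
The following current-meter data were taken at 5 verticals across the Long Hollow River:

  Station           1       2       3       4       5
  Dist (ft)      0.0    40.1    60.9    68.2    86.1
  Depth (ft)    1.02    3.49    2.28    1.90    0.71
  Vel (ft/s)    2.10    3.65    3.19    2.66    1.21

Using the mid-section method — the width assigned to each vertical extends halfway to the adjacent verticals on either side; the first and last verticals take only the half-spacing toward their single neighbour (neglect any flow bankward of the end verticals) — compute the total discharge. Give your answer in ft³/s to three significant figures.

604 ft³/s

w_1 = (40.1 − 0.0)/2 = 20.05 ft; q_1 = 2.10 × 1.02 × 20.05 = 42.95 ft³/s
w_2 = (60.9 − 0.0)/2 = 30.45 ft; q_2 = 3.65 × 3.49 × 30.45 = 387.9 ft³/s
w_3 = (68.2 − 40.1)/2 = 14.05 ft; q_3 = 3.19 × 2.28 × 14.05 = 102.2 ft³/s
w_4 = (86.1 − 60.9)/2 = 12.6 ft; q_4 = 2.66 × 1.90 × 12.6 = 63.68 ft³/s
w_5 = (86.1 − 68.2)/2 = 8.95 ft; q_5 = 1.21 × 0.71 × 8.95 = 7.689 ft³/s
Q = Σ qᵢ = 604.4 ft³/s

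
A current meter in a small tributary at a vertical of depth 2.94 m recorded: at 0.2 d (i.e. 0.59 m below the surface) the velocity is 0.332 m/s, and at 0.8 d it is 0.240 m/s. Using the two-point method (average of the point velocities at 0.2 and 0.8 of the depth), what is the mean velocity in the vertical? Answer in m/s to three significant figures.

0.286 m/s

v̄ = (0.332 + 0.240) / 2 = 0.2860 m/s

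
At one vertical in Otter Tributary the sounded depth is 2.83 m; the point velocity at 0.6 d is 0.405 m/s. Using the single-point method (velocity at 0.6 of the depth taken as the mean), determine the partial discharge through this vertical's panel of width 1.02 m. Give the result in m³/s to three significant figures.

1.17 m³/s

v̄ = v₀.₆ = 0.405 m/s
q = v̄ × d × w = 0.4050 × 2.83 × 1.02 = 1.169 m³/s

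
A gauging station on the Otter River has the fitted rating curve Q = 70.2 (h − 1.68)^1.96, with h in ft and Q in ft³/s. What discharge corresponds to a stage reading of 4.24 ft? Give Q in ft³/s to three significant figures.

Q = 70.2 × (4.24 − 1.68)^1.96 = 70.2 × 2.56^1.96 = 443.1 ft³/s

443 ft³/s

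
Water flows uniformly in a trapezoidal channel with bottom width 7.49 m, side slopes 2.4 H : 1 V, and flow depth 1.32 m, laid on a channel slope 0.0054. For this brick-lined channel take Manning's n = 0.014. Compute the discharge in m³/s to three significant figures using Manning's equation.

72.9 m³/s

A = (b + z·y)·y = (7.49 + 2.4×1.32)×1.32 = 14.07 m²
P = b + 2y√(1+z²) = 7.49 + 2×1.32×√(1+2.4²) = 14.35 m
R = A/P = 14.07/14.35 = 0.9801 m
Q = (1/n)·A·R^(2/3)·S^(1/2) = (1/0.014) × 14.07 × 0.9801^(2/3) × 0.0054^(1/2) = 72.86 m³/s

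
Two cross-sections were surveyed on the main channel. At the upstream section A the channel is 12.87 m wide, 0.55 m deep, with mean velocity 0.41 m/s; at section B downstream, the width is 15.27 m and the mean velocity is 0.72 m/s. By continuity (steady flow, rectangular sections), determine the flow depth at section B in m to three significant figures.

Q = A₁V₁ = (12.87×0.55) × 0.41 = 2.902 m³/s
d₂ = Q/(b₂ V₂) = 2.902/(15.27×0.72) = 0.2640 m

0.264 m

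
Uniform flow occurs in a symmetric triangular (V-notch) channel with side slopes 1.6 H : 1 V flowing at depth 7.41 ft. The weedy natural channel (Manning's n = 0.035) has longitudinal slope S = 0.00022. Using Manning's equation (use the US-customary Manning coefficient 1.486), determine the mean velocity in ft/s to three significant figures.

1.35 ft/s

A = z·y² = 1.6×7.41² = 87.85 ft²
P = 2y√(1+z²) = 2×7.41×√(1+1.6²) = 27.96 ft
R = A/P = 87.85/27.96 = 3.142 ft
Q = (1.486/n)·A·R^(2/3)·S^(1/2) = (1.486/0.035) × 87.85 × 3.142^(2/3) × 0.00022^(1/2) = 118.7 ft³/s
V = Q/A = 118.7/87.85 = 1.351 ft/s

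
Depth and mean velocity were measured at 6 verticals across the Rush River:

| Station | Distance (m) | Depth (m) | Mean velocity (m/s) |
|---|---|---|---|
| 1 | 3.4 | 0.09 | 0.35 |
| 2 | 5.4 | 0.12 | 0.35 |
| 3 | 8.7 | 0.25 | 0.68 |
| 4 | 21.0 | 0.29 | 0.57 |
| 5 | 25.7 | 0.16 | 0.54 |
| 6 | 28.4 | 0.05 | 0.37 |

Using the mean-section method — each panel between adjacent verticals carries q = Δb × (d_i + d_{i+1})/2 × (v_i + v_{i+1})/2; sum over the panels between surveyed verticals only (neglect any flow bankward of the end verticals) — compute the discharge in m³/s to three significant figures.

Panel 1-2: Δb = 2 m, d̄ = (0.09+0.12)/2 = 0.105, v̄ = (0.35+0.35)/2 = 0.35 → q = 2×0.105×0.35 = 0.07350 m³/s
Panel 2-3: Δb = 3.3 m, d̄ = (0.12+0.25)/2 = 0.185, v̄ = (0.35+0.68)/2 = 0.515 → q = 3.3×0.185×0.515 = 0.3144 m³/s
Panel 3-4: Δb = 12.3 m, d̄ = (0.25+0.29)/2 = 0.27, v̄ = (0.68+0.57)/2 = 0.625 → q = 12.3×0.27×0.625 = 2.076 m³/s
Panel 4-5: Δb = 4.7 m, d̄ = (0.29+0.16)/2 = 0.225, v̄ = (0.57+0.54)/2 = 0.555 → q = 4.7×0.225×0.555 = 0.5869 m³/s
Panel 5-6: Δb = 2.7 m, d̄ = (0.16+0.05)/2 = 0.105, v̄ = (0.54+0.37)/2 = 0.455 → q = 2.7×0.105×0.455 = 0.1290 m³/s
Q = Σ q = 3.179 m³/s

3.18 m³/s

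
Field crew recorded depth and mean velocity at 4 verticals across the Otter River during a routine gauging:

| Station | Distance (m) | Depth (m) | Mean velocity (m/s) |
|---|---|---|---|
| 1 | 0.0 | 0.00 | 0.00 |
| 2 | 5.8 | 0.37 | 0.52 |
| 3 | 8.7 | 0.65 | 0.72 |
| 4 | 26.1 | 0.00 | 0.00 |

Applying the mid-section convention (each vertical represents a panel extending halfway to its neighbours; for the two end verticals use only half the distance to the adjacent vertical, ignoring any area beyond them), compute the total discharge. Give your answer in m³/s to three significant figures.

5.59 m³/s

w_2 = (8.7 − 0.0)/2 = 4.35 m; q_2 = 0.52 × 0.37 × 4.35 = 0.8369 m³/s
w_3 = (26.1 − 5.8)/2 = 10.15 m; q_3 = 0.72 × 0.65 × 10.15 = 4.750 m³/s
Stations 1, 4 contribute zero (depth or velocity is 0).
Q = Σ qᵢ = 5.587 m³/s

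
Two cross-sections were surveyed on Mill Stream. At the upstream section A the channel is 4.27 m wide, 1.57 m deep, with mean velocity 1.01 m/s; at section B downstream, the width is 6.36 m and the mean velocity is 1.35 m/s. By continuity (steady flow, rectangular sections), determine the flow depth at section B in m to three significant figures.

0.789 m

Q = A₁V₁ = (4.27×1.57) × 1.01 = 6.771 m³/s
d₂ = Q/(b₂ V₂) = 6.771/(6.36×1.35) = 0.7886 m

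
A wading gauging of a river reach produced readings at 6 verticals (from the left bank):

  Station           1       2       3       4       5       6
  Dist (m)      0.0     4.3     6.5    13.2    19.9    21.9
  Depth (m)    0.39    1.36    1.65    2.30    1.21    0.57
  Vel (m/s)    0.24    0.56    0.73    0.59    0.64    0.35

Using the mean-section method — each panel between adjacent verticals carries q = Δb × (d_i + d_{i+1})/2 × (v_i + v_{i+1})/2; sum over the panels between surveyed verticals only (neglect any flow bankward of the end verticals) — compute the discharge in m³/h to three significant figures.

Panel 1-2: Δb = 4.3 m, d̄ = (0.39+1.36)/2 = 0.875, v̄ = (0.24+0.56)/2 = 0.4 → q = 4.3×0.875×0.4 = 1.505 m³/s
Panel 2-3: Δb = 2.2 m, d̄ = (1.36+1.65)/2 = 1.505, v̄ = (0.56+0.73)/2 = 0.645 → q = 2.2×1.505×0.645 = 2.136 m³/s
Panel 3-4: Δb = 6.7 m, d̄ = (1.65+2.30)/2 = 1.975, v̄ = (0.73+0.59)/2 = 0.66 → q = 6.7×1.975×0.66 = 8.733 m³/s
Panel 4-5: Δb = 6.7 m, d̄ = (2.30+1.21)/2 = 1.755, v̄ = (0.59+0.64)/2 = 0.615 → q = 6.7×1.755×0.615 = 7.231 m³/s
Panel 5-6: Δb = 2 m, d̄ = (1.21+0.57)/2 = 0.89, v̄ = (0.64+0.35)/2 = 0.495 → q = 2×0.89×0.495 = 0.8811 m³/s
Q = Σ q = 20.49 m³/s
= 20.49 × 3600 = 73750 m³/h

73800 m³/h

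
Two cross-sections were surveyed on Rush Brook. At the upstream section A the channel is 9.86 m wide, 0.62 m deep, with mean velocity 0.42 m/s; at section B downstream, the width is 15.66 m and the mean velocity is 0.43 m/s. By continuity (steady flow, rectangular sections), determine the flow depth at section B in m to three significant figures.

Q = A₁V₁ = (9.86×0.62) × 0.42 = 2.568 m³/s
d₂ = Q/(b₂ V₂) = 2.568/(15.66×0.43) = 0.3813 m

0.381 m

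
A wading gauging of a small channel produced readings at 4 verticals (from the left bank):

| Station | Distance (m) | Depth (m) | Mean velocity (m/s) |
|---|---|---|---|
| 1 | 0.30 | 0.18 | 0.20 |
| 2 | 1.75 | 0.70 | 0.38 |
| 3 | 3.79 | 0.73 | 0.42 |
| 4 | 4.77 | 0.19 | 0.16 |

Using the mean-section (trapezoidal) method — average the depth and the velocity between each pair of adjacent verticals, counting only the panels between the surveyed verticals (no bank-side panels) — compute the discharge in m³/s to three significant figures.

Panel 1-2: Δb = 1.45 m, d̄ = (0.18+0.70)/2 = 0.44, v̄ = (0.20+0.38)/2 = 0.29 → q = 1.45×0.44×0.29 = 0.1850 m³/s
Panel 2-3: Δb = 2.04 m, d̄ = (0.70+0.73)/2 = 0.715, v̄ = (0.38+0.42)/2 = 0.4 → q = 2.04×0.715×0.4 = 0.5834 m³/s
Panel 3-4: Δb = 0.98 m, d̄ = (0.73+0.19)/2 = 0.46, v̄ = (0.42+0.16)/2 = 0.29 → q = 0.98×0.46×0.29 = 0.1307 m³/s
Q = Σ q = 0.8992 m³/s

0.899 m³/s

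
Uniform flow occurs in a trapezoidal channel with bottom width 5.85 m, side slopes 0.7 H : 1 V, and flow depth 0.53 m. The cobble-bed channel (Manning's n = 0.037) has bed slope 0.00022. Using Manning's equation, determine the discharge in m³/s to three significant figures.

0.789 m³/s

A = (b + z·y)·y = (5.85 + 0.7×0.53)×0.53 = 3.297 m²
P = b + 2y√(1+z²) = 5.85 + 2×0.53×√(1+0.7²) = 7.144 m
R = A/P = 3.297/7.144 = 0.4615 m
Q = (1/n)·A·R^(2/3)·S^(1/2) = (1/0.037) × 3.297 × 0.4615^(2/3) × 0.00022^(1/2) = 0.7894 m³/s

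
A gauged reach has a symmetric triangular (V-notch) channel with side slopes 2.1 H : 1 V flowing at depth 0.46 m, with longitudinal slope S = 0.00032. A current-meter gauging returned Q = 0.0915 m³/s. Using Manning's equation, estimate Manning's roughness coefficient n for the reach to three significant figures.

0.0305

A = z·y² = 2.1×0.46² = 0.4444 m²
P = 2y√(1+z²) = 2×0.46×√(1+2.1²) = 2.140 m
R = A/P = 0.4444/2.140 = 0.2077 m
n = (1/Q)·A·R^(2/3)·S^(1/2) = (1/0.0915) × 0.4444 × 0.3507 × 0.01789 = 0.03046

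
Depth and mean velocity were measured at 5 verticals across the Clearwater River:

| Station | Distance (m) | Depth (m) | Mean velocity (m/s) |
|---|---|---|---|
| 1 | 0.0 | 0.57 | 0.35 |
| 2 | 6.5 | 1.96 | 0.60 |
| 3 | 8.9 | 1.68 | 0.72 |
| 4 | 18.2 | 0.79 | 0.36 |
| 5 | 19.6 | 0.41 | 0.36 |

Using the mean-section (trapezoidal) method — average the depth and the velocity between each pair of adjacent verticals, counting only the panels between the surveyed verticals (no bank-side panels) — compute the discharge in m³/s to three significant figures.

13.3 m³/s

Panel 1-2: Δb = 6.5 m, d̄ = (0.57+1.96)/2 = 1.265, v̄ = (0.35+0.60)/2 = 0.475 → q = 6.5×1.265×0.475 = 3.906 m³/s
Panel 2-3: Δb = 2.4 m, d̄ = (1.96+1.68)/2 = 1.82, v̄ = (0.60+0.72)/2 = 0.66 → q = 2.4×1.82×0.66 = 2.883 m³/s
Panel 3-4: Δb = 9.3 m, d̄ = (1.68+0.79)/2 = 1.235, v̄ = (0.72+0.36)/2 = 0.54 → q = 9.3×1.235×0.54 = 6.202 m³/s
Panel 4-5: Δb = 1.4 m, d̄ = (0.79+0.41)/2 = 0.6, v̄ = (0.36+0.36)/2 = 0.36 → q = 1.4×0.6×0.36 = 0.3024 m³/s
Q = Σ q = 13.29 m³/s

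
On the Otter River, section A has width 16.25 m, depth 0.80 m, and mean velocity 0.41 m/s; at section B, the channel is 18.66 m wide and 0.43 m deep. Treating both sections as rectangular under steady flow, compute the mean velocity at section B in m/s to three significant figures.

Q = A₁V₁ = (16.25×0.80) × 0.41 = 5.330 m³/s
A₂ = 18.66 × 0.43 = 8.024 m²
V₂ = Q/A₂ = 5.330/8.024 = 0.6643 m/s

0.664 m/s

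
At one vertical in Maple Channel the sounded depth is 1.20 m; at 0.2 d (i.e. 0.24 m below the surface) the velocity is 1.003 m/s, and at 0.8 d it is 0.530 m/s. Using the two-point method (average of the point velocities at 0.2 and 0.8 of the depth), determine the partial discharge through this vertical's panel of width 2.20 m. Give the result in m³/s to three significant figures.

2.02 m³/s

v̄ = (1.003 + 0.530) / 2 = 0.7665 m/s
q = v̄ × d × w = 0.7665 × 1.20 × 2.20 = 2.024 m³/s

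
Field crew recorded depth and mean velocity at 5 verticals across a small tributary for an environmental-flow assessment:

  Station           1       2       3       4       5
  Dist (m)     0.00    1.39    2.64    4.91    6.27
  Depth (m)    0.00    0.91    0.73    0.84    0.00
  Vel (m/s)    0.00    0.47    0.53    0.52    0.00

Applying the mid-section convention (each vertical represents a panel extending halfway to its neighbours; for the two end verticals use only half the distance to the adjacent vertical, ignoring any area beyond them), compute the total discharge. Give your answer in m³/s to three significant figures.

w_2 = (2.64 − 0.00)/2 = 1.32 m; q_2 = 0.47 × 0.91 × 1.32 = 0.5646 m³/s
w_3 = (4.91 − 1.39)/2 = 1.76 m; q_3 = 0.53 × 0.73 × 1.76 = 0.6809 m³/s
w_4 = (6.27 − 2.64)/2 = 1.815 m; q_4 = 0.52 × 0.84 × 1.815 = 0.7928 m³/s
Stations 1, 5 contribute zero (depth or velocity is 0).
Q = Σ qᵢ = 2.038 m³/s

2.04 m³/s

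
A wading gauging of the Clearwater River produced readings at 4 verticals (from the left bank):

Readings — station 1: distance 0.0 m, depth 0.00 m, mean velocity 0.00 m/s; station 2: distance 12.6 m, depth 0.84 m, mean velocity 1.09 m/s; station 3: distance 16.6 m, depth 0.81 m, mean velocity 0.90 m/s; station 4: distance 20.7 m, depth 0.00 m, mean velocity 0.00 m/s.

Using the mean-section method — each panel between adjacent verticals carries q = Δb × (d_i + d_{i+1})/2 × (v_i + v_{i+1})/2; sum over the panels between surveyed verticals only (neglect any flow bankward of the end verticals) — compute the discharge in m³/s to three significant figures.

6.91 m³/s

Panel 1-2: Δb = 12.6 m, d̄ = (0.00+0.84)/2 = 0.42, v̄ = (0.00+1.09)/2 = 0.545 → q = 12.6×0.42×0.545 = 2.884 m³/s
Panel 2-3: Δb = 4 m, d̄ = (0.84+0.81)/2 = 0.825, v̄ = (1.09+0.90)/2 = 0.995 → q = 4×0.825×0.995 = 3.284 m³/s
Panel 3-4: Δb = 4.1 m, d̄ = (0.81+0.00)/2 = 0.405, v̄ = (0.90+0.00)/2 = 0.45 → q = 4.1×0.405×0.45 = 0.7472 m³/s
Q = Σ q = 6.915 m³/s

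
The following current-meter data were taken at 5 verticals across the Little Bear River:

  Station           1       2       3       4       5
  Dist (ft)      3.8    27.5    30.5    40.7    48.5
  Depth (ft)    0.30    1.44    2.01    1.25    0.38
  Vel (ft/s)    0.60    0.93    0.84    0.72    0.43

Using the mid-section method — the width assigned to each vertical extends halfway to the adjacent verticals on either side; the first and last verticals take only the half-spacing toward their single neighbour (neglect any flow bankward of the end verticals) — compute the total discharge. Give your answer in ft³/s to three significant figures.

39.9 ft³/s

w_1 = (27.5 − 3.8)/2 = 11.85 ft; q_1 = 0.60 × 0.30 × 11.85 = 2.133 ft³/s
w_2 = (30.5 − 3.8)/2 = 13.35 ft; q_2 = 0.93 × 1.44 × 13.35 = 17.88 ft³/s
w_3 = (40.7 − 27.5)/2 = 6.6 ft; q_3 = 0.84 × 2.01 × 6.6 = 11.14 ft³/s
w_4 = (48.5 − 30.5)/2 = 9 ft; q_4 = 0.72 × 1.25 × 9 = 8.100 ft³/s
w_5 = (48.5 − 40.7)/2 = 3.9 ft; q_5 = 0.43 × 0.38 × 3.9 = 0.6373 ft³/s
Q = Σ qᵢ = 39.89 ft³/s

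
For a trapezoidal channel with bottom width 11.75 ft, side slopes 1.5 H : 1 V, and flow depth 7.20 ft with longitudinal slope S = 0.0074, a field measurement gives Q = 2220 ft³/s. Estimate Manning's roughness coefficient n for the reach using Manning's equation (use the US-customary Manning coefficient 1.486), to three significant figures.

A = (b + z·y)·y = (11.75 + 1.5×7.20)×7.20 = 162.4 ft²
P = b + 2y√(1+z²) = 11.75 + 2×7.20×√(1+1.5²) = 37.71 ft
R = A/P = 162.4/37.71 = 4.305 ft
n = (1.486/Q)·A·R^(2/3)·S^(1/2) = (1.486/2220) × 162.4 × 2.647 × 0.08602 = 0.02474

0.0247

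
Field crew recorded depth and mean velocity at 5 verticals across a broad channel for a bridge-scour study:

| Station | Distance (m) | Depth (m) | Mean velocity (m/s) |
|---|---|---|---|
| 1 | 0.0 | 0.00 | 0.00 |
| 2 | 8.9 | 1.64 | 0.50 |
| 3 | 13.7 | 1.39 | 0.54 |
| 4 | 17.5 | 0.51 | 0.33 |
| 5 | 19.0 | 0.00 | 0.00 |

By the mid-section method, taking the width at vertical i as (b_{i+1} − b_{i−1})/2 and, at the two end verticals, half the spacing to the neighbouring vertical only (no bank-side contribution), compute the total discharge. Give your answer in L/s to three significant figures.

9290 L/s

w_2 = (13.7 − 0.0)/2 = 6.85 m; q_2 = 0.50 × 1.64 × 6.85 = 5.617 m³/s
w_3 = (17.5 − 8.9)/2 = 4.3 m; q_3 = 0.54 × 1.39 × 4.3 = 3.228 m³/s
w_4 = (19.0 − 13.7)/2 = 2.65 m; q_4 = 0.33 × 0.51 × 2.65 = 0.4460 m³/s
Stations 1, 5 contribute zero (depth or velocity is 0).
Q = Σ qᵢ = 9.291 m³/s
= 9.291 × 1000 = 9291 L/s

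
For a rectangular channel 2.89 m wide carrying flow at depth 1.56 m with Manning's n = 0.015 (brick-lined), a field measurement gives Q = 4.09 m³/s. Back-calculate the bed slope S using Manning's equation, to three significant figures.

A = b·y = 2.89 × 1.56 = 4.508 m²
P = b + 2y = 2.89 + 2×1.56 = 6.010 m
R = A/P = 4.508/6.010 = 0.7501 m
S = (Q·n / (1·A·R^(2/3)))² = (4.09×0.015 / (1×4.508×0.8256))² = 0.0002717

0.000272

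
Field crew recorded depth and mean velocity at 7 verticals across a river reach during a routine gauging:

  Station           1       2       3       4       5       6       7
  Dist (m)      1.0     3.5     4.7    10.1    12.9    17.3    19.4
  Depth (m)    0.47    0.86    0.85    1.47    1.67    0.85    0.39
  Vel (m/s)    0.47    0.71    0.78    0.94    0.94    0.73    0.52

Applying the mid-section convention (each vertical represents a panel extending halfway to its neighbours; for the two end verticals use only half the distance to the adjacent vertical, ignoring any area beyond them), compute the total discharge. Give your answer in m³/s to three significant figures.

w_1 = (3.5 − 1.0)/2 = 1.25 m; q_1 = 0.47 × 0.47 × 1.25 = 0.2761 m³/s
w_2 = (4.7 − 1.0)/2 = 1.85 m; q_2 = 0.71 × 0.86 × 1.85 = 1.130 m³/s
w_3 = (10.1 − 3.5)/2 = 3.3 m; q_3 = 0.78 × 0.85 × 3.3 = 2.188 m³/s
w_4 = (12.9 − 4.7)/2 = 4.1 m; q_4 = 0.94 × 1.47 × 4.1 = 5.665 m³/s
w_5 = (17.3 − 10.1)/2 = 3.6 m; q_5 = 0.94 × 1.67 × 3.6 = 5.651 m³/s
w_6 = (19.4 − 12.9)/2 = 3.25 m; q_6 = 0.73 × 0.85 × 3.25 = 2.017 m³/s
w_7 = (19.4 − 17.3)/2 = 1.05 m; q_7 = 0.52 × 0.39 × 1.05 = 0.2129 m³/s
Q = Σ qᵢ = 17.14 m³/s

17.1 m³/s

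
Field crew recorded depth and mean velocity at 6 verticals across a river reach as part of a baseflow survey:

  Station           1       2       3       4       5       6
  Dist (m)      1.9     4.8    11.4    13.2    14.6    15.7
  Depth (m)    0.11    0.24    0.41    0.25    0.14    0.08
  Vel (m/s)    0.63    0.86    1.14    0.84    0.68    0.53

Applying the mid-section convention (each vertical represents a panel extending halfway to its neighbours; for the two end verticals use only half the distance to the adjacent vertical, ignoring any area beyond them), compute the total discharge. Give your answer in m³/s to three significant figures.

3.52 m³/s

w_1 = (4.8 − 1.9)/2 = 1.45 m; q_1 = 0.63 × 0.11 × 1.45 = 0.1005 m³/s
w_2 = (11.4 − 1.9)/2 = 4.75 m; q_2 = 0.86 × 0.24 × 4.75 = 0.9804 m³/s
w_3 = (13.2 − 4.8)/2 = 4.2 m; q_3 = 1.14 × 0.41 × 4.2 = 1.963 m³/s
w_4 = (14.6 − 11.4)/2 = 1.6 m; q_4 = 0.84 × 0.25 × 1.6 = 0.3360 m³/s
w_5 = (15.7 − 13.2)/2 = 1.25 m; q_5 = 0.68 × 0.14 × 1.25 = 0.1190 m³/s
w_6 = (15.7 − 14.6)/2 = 0.55 m; q_6 = 0.53 × 0.08 × 0.55 = 0.02332 m³/s
Q = Σ qᵢ = 3.522 m³/s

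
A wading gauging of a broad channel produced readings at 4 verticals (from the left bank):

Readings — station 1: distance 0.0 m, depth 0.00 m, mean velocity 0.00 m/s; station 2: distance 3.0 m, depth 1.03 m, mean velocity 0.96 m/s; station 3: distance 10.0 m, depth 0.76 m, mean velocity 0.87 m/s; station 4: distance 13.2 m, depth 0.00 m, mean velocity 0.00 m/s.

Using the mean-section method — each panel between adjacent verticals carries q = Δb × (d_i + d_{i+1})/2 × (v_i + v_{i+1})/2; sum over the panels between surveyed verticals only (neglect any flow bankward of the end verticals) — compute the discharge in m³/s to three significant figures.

7.00 m³/s

Panel 1-2: Δb = 3 m, d̄ = (0.00+1.03)/2 = 0.515, v̄ = (0.00+0.96)/2 = 0.48 → q = 3×0.515×0.48 = 0.7416 m³/s
Panel 2-3: Δb = 7 m, d̄ = (1.03+0.76)/2 = 0.895, v̄ = (0.96+0.87)/2 = 0.915 → q = 7×0.895×0.915 = 5.732 m³/s
Panel 3-4: Δb = 3.2 m, d̄ = (0.76+0.00)/2 = 0.38, v̄ = (0.87+0.00)/2 = 0.435 → q = 3.2×0.38×0.435 = 0.5290 m³/s
Q = Σ q = 7.003 m³/s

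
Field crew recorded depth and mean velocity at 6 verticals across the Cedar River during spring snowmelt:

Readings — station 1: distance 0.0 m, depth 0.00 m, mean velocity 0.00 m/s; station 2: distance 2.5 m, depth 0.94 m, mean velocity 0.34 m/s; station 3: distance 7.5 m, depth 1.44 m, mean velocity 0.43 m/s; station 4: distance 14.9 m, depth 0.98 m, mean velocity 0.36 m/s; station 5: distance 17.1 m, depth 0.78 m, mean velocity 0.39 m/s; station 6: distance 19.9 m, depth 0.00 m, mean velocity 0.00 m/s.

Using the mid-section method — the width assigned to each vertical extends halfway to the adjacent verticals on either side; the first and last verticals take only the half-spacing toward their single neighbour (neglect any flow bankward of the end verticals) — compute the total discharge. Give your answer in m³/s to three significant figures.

7.49 m³/s

w_2 = (7.5 − 0.0)/2 = 3.75 m; q_2 = 0.34 × 0.94 × 3.75 = 1.199 m³/s
w_3 = (14.9 − 2.5)/2 = 6.2 m; q_3 = 0.43 × 1.44 × 6.2 = 3.839 m³/s
w_4 = (17.1 − 7.5)/2 = 4.8 m; q_4 = 0.36 × 0.98 × 4.8 = 1.693 m³/s
w_5 = (19.9 − 14.9)/2 = 2.5 m; q_5 = 0.39 × 0.78 × 2.5 = 0.7605 m³/s
Stations 1, 6 contribute zero (depth or velocity is 0).
Q = Σ qᵢ = 7.491 m³/s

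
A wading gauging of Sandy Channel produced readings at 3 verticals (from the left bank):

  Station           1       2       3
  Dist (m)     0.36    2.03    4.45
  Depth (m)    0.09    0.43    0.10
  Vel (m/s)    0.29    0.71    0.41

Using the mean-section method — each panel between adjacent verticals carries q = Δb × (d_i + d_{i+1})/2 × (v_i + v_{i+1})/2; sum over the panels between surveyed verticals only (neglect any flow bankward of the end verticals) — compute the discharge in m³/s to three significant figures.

Panel 1-2: Δb = 1.67 m, d̄ = (0.09+0.43)/2 = 0.26, v̄ = (0.29+0.71)/2 = 0.5 → q = 1.67×0.26×0.5 = 0.2171 m³/s
Panel 2-3: Δb = 2.42 m, d̄ = (0.43+0.10)/2 = 0.265, v̄ = (0.71+0.41)/2 = 0.56 → q = 2.42×0.265×0.56 = 0.3591 m³/s
Q = Σ q = 0.5762 m³/s

0.576 m³/s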